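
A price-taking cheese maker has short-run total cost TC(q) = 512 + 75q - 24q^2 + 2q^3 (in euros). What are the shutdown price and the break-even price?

Shutdown price = €3; break-even price = €75

AVC = 75 - 24q + 2q^2; minimized at q = 6, giving min AVC = €3. That is the shutdown price.
ATC = 512/q + 75 - 24q + 2q^2. Setting dATC/dq = −512/q^2 − 24 + 4q = 0 gives q = 8 (since 4·8^3 − 24·8^2 = 512).
min ATC = 512/8 + 75 − 24·8 + 2·8^2 = €75. That is the break-even price.
For €3 ≤ P < €75 the firm produces at a loss; below €3 it shuts down.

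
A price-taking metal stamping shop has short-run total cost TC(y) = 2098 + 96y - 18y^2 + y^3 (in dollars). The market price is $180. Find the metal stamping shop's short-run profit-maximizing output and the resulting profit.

Profit = -$138 at y = 14

AVC = 96 - 18y + y^2 has its minimum $15 at y = 9; price $180 clears that bar, so the firm operates.
With MC = 96 - 36y + 3y^2, P = MC on the upward-sloping part at y* = 14.
TR = 180·14 = 2520. TC = 2098 + 560 = 2658. Profit = 2520 − 2658 = -$138.
Shutting down would mean losing the fixed cost of $2098, so operating at a loss of $138 is better by $1960.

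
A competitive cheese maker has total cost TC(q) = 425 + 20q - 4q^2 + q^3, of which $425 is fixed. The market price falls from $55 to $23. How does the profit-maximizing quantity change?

Output falls from 5 to 3

AVC = 20 - 4q + q^2, minimized at q = 2 where min AVC = $16. MC = 20 - 8q + 3q^2.
At P = $55 ≥ min AVC, set P = MC on the rising branch: q = 5.
At P = $23 ≥ min AVC, set P = MC: q = 3. The firm stays open but cuts output.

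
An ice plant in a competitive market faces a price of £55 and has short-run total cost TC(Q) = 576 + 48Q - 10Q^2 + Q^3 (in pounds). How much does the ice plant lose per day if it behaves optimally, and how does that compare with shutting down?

Profit = -£380 at Q = 7

AVC = 48 - 10Q + Q^2 has its minimum £23 at Q = 5; price £55 clears that bar, so the firm operates.
MC = 48 - 20Q + 3Q^2. Setting P = MC and taking the root on the rising branch gives Q* = 7.
TR = 55·7 = 385. TC = 576 + 189 = 765. Profit = 385 − 765 = -£380.
That loss of £380 beats the £576 the firm would lose by shutting down; producing recovers £196 of fixed cost.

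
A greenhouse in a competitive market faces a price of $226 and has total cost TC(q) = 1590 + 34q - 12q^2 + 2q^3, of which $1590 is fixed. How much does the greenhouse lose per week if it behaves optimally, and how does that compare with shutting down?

AVC = 34 - 12q + 2q^2; min AVC = $16 at q = 3. Since P = $226 ≥ min AVC, the firm produces.
MC = 34 - 24q + 6q^2. Setting P = MC and taking the root on the rising branch gives q* = 8.
TR = 226·8 = 1808. TC = 1590 + 528 = 2118. Profit = 1808 − 2118 = -$310.
Shutting down would mean losing the fixed cost of $1590, so operating at a loss of $310 is better by $1280.

Profit = -$310 at q = 8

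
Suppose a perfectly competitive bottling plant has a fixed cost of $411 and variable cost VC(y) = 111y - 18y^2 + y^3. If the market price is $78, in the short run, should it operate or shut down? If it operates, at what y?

Produce at y = 11

From TC, MC = TC'(y) = 111 - 36y + 3y^2 and AVC = VC/y = 111 - 18y + y^2.
AVC is minimized where dAVC/dy = -18 + 2y = 0, at y = 9; min AVC = 111 - 18·9 + 9^2 = $30.
Because $78 ≥ $30, revenue can cover variable cost; the firm operates.
Solving P = MC: 33 - 36y + 3y^2 = 0 ⇒ y = 1 or 11. On the upward-sloping branch, y* = 11.
Check: AVC at y = 11 is $34 ≤ P, so revenue covers variable cost.
Profit = P·y − TC = 78·11 − 785 = $73.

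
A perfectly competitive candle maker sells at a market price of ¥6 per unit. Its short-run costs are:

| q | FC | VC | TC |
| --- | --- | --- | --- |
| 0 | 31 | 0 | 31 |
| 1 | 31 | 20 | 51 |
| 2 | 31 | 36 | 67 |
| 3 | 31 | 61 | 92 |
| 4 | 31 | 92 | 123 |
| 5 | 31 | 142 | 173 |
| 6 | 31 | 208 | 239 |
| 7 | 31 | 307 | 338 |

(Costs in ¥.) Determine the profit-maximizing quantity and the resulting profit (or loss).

q = 0 (shut down); profit = -¥31

Tabulate TR − TC: q=0: -31; q=1: -45; q=2: -55; q=3: -74; q=4: -99; q=5: -143; q=6: -203; q=7: -296.
Profit is highest at q = 0. Equivalently, the lowest AVC in the table is 36/2 ≈ ¥18 at q = 2, and P = ¥6 falls below it — price never covers variable cost, so the firm shuts down and loses only its fixed cost.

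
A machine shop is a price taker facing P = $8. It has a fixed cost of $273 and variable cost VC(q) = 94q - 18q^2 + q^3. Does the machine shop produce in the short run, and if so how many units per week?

Shut down

Variable cost is VC = 94q - 18q^2 + q^3, so AVC = VC/q = 94 - 18q + q^2 and MC = dTC/dq = 94 - 36q + 3q^2.
AVC hits its minimum where MC = AVC, at q = 9, giving min AVC = 94 - 18·9 + 9^2 = $13.
P = $8 lies below min AVC = $13; no output level covers variable cost.
Best response: produce nothing and absorb the $273 fixed cost.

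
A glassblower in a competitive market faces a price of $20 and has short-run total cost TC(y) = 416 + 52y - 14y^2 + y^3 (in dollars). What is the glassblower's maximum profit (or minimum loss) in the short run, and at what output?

Profit = -$288 at y = 8

AVC = 52 - 14y + y^2 has its minimum $3 at y = 7; price $20 clears that bar, so the firm operates.
MC = 52 - 28y + 3y^2. Setting P = MC and taking the root on the rising branch gives y* = 8.
TR = 20·8 = 160. TC = 416 + 32 = 448. Profit = 160 − 448 = -$288.
That loss of $288 beats the $416 the firm would lose by shutting down; producing recovers $128 of fixed cost.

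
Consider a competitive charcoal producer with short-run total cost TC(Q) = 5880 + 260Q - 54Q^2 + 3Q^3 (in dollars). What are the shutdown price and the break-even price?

Shutdown price = $17; break-even price = $512

Shutdown price = min AVC. AVC = 260 - 54Q + 3Q^2, with vertex at Q = 9 and minimum $17.
ATC = 5880/Q + 260 - 54Q + 3Q^2. Setting dATC/dQ = −5880/Q^2 − 54 + 6Q = 0 gives Q = 14 (since 6·14^3 − 54·14^2 = 5880).
min ATC = 5880/14 + 260 − 54·14 + 3·14^2 = $512. That is the break-even price.
For $17 ≤ P < $512 the firm produces at a loss; below $17 it shuts down.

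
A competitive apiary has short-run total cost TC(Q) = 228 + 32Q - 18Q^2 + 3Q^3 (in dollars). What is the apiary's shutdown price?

Short-run supply begins at min AVC. From VC = 32Q - 18Q^2 + 3Q^3, AVC = 32 - 18Q + 3Q^2.
dAVC/dQ = -18 + 6Q = 0 gives Q = 3. min AVC = 32 - 18·3 + 3·3^2 = 5.
For P < $5 the firm produces nothing.

$5 per unit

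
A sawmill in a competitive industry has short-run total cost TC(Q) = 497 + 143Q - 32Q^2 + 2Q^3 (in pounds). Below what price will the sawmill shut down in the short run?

£15 per unit

The shutdown price is the minimum of AVC. VC = 143Q - 32Q^2 + 2Q^3, so AVC = 143 - 32Q + 2Q^2.
dAVC/dQ = -32 + 4Q = 0 gives Q = 8. min AVC = 143 - 32·8 + 2·8^2 = 15.
For P < £15 the firm produces nothing.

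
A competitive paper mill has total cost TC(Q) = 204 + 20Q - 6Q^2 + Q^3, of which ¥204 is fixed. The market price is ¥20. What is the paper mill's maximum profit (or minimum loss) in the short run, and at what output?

Profit = -¥172 at Q = 4

AVC = 20 - 6Q + Q^2 has its minimum ¥11 at Q = 3; price ¥20 clears that bar, so the firm operates.
MC = 20 - 12Q + 3Q^2. Setting P = MC and taking the root on the rising branch gives Q* = 4.
TR = 20·4 = 80. TC = 204 + 48 = 252. Profit = 80 − 252 = -¥172.
That loss of ¥172 beats the ¥204 the firm would lose by shutting down; producing recovers ¥32 of fixed cost.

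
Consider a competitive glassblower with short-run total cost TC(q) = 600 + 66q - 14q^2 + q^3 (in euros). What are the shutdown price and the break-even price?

Shutdown price = €17; break-even price = €86

AVC = 66 - 14q + q^2; minimized at q = 7, giving min AVC = €17. That is the shutdown price.
ATC = 600/q + 66 - 14q + q^2. Setting dATC/dq = −600/q^2 − 14 + 2q = 0 gives q = 10 (since 2·10^3 − 14·10^2 = 600).
min ATC = 600/10 + 66 − 14·10 + 10^2 = €86. That is the break-even price.
Between these two prices the firm operates at a loss; above €86 it earns a profit.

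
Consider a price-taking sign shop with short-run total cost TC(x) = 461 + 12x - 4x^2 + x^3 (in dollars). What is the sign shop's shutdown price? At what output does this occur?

$8 per unit, at x = 2

The firm shuts down when price falls below the minimum of average variable cost. AVC = VC/x = 12 - 4x + x^2.
At the minimum of AVC, MC = AVC. MC = 12 - 8x + 3x^2; setting MC = AVC gives 2x^2 - 4x = 0, so x = 2. min AVC = 8.
The firm shuts down for any P below $8.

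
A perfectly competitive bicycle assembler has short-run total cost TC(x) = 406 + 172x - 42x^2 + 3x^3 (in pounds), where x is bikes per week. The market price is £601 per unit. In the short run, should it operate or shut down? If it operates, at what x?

Produce at x = 13

From TC, MC = TC'(x) = 172 - 84x + 9x^2 and AVC = VC/x = 172 - 42x + 3x^2.
AVC is minimized where dAVC/dx = -42 + 6x = 0, at x = 7; min AVC = 172 - 42·7 + 3·7^2 = £25.
Since P = £601 ≥ min AVC = £25, price covers variable cost and the firm should produce.
Set P = MC: 601 = 172 - 84x + 9x^2 → -429 - 84x + 9x^2 = 0. The roots are x = -11/3 and x = 13; the profit-maximizing output is on the rising part of MC, so x* = 13.
Check: AVC at x = 13 is £133 ≤ P, so revenue covers variable cost.
Profit = P·x − TC = 601·13 − 2135 = £5678.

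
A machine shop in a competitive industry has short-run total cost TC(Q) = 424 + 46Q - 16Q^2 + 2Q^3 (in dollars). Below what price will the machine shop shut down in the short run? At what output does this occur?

Short-run supply begins at min AVC. From VC = 46Q - 16Q^2 + 2Q^3, AVC = 46 - 16Q + 2Q^2.
dAVC/dQ = -16 + 4Q = 0 gives Q = 4. min AVC = 46 - 16·4 + 2·4^2 = 14.
So the shutdown price is $14.

$14 per unit, at Q = 4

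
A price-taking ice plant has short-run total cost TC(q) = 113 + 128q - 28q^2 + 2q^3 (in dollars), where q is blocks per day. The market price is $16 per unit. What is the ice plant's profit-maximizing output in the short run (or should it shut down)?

Shut down

Variable cost is VC = 128q - 28q^2 + 2q^3, so AVC = VC/q = 128 - 28q + 2q^2 and MC = dTC/dq = 128 - 56q + 6q^2.
The AVC parabola has its vertex at q = 28/4 = 7, where AVC = 128 - 28·7 + 2·7^2 = $30.
Since P = $16 < min AVC = $30, price fails to cover variable cost at any output.
Shutting down limits the loss to fixed cost, $113.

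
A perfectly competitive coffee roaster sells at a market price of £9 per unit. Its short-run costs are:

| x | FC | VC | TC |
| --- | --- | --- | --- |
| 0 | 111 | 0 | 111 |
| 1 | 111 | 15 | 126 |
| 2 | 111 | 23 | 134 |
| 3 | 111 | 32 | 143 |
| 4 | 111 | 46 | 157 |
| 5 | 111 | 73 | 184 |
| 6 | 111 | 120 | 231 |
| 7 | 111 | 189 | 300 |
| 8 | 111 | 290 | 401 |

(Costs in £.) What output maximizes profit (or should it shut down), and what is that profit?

Profit at each row (π = 9x − TC): x=0: -111; x=1: -117; x=2: -116; x=3: -116; x=4: -121; x=5: -139; x=6: -177; x=7: -237; x=8: -329.
Profit is highest at x = 0. Equivalently, the lowest AVC in the table is 32/3 ≈ £10.67 at x = 3, and P = £9 falls below it — price never covers variable cost, so the firm shuts down and loses only its fixed cost.

x = 0 (shut down); profit = -£111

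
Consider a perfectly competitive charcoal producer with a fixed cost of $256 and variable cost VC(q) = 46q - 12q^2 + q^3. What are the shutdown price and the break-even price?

Shutdown price = $10; break-even price = $46

Shutdown price = min AVC. AVC = 46 - 12q + q^2, with vertex at q = 6 and minimum $10.
ATC = 256/q + 46 - 12q + q^2. Setting dATC/dq = −256/q^2 − 12 + 2q = 0 gives q = 8 (since 2·8^3 − 12·8^2 = 256).
min ATC = 256/8 + 46 − 12·8 + 8^2 = $46. That is the break-even price.
For $10 ≤ P < $46 the firm produces at a loss; below $10 it shuts down.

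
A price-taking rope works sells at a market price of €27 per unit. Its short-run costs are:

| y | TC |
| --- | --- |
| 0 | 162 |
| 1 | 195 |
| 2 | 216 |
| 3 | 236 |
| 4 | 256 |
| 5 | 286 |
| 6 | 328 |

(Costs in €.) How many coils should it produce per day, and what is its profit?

y = 4; profit = -€148

Tabulate TR − TC: y=0: -162; y=1: -168; y=2: -162; y=3: -155; y=4: -148; y=5: -151; y=6: -166.
Profit is maximized at y = 4. AVC there is 94/4 = €23.50 ≤ P, so producing beats shutting down (which would give -€162).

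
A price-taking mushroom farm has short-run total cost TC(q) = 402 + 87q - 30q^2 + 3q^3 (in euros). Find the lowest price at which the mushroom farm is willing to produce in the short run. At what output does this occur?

€12 per unit, at q = 5

Short-run supply begins at min AVC. From VC = 87q - 30q^2 + 3q^3, AVC = 87 - 30q + 3q^2.
At the minimum of AVC, MC = AVC. MC = 87 - 60q + 9q^2; setting MC = AVC gives 6q^2 - 30q = 0, so q = 5. min AVC = 12.
So the shutdown price is €12.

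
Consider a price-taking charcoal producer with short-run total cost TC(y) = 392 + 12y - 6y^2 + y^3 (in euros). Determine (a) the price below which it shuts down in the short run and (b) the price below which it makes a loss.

AVC = 12 - 6y + y^2; minimized at y = 3, giving min AVC = €3. That is the shutdown price.
ATC = 392/y + 12 - 6y + y^2. Setting dATC/dy = −392/y^2 − 6 + 2y = 0 gives y = 7 (since 2·7^3 − 6·7^2 = 392).
min ATC = 392/7 + 12 − 6·7 + 7^2 = €75. That is the break-even price.
For €3 ≤ P < €75 the firm produces at a loss; below €3 it shuts down.

Shutdown price = €3; break-even price = €75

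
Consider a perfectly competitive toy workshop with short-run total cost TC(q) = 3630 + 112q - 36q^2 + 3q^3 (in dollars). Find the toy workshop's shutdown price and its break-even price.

Shutdown price = min AVC. AVC = 112 - 36q + 3q^2, with vertex at q = 6 and minimum $4.
ATC = 3630/q + 112 - 36q + 3q^2. Setting dATC/dq = −3630/q^2 − 36 + 6q = 0 gives q = 11 (since 6·11^3 − 36·11^2 = 3630).
min ATC = 3630/11 + 112 − 36·11 + 3·11^2 = $409. That is the break-even price.
For $4 ≤ P < $409 the firm produces at a loss; below $4 it shuts down.

Shutdown price = $4; break-even price = $409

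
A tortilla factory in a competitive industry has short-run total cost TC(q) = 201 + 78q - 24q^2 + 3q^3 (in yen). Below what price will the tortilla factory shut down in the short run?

The firm shuts down when price falls below the minimum of average variable cost. AVC = VC/q = 78 - 24q + 3q^2.
At the minimum of AVC, MC = AVC. MC = 78 - 48q + 9q^2; setting MC = AVC gives 6q^2 - 24q = 0, so q = 4. min AVC = 30.
So the shutdown price is ¥30.

¥30 per unit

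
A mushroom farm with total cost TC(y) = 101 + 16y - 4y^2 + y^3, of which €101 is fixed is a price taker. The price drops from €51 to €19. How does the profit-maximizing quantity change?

Output falls from 5 to 3

AVC = 16 - 4y + y^2, minimized at y = 2 where min AVC = €12. MC = 16 - 8y + 3y^2.
With P = €51 above the shutdown price, P = MC gives y = 5.
At P = €19 ≥ min AVC, set P = MC: y = 3. The firm stays open but cuts output.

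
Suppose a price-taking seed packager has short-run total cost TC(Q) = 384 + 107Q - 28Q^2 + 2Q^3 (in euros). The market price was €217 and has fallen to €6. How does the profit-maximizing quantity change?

Output falls from 11 to 0 (the firm shuts down)

AVC = 107 - 28Q + 2Q^2, minimized at Q = 7 where min AVC = €9. MC = 107 - 56Q + 6Q^2.
At P = €217 ≥ min AVC, set P = MC on the rising branch: Q = 11.
At P = €6 < min AVC = €9, price no longer covers variable cost at any output, so the firm shuts down: Q = 0.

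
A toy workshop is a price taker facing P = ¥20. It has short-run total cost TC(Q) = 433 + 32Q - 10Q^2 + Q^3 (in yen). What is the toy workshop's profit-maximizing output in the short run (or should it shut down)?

Variable cost is VC = 32Q - 10Q^2 + Q^3, so AVC = VC/Q = 32 - 10Q + Q^2 and MC = dTC/dQ = 32 - 20Q + 3Q^2.
The AVC parabola has its vertex at Q = 10/2 = 5, where AVC = 32 - 10·5 + 5^2 = ¥7.
P = ¥20 exceeds min AVC = ¥7, so the firm stays open.
Solving P = MC: 12 - 20Q + 3Q^2 = 0 ⇒ Q = 2/3 or 6. On the upward-sloping branch, Q* = 6.
Check: AVC at Q = 6 is ¥8 ≤ P, so revenue covers variable cost.
Profit = P·Q − TC = 20·6 − 481 = -¥361, a loss, but smaller than the ¥433 fixed cost the firm would lose by shutting down.

Produce at Q = 6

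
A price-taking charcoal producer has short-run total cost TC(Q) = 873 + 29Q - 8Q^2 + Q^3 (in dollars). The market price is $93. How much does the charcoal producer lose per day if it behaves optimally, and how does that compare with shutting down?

Profit = -$361 at Q = 8

AVC = 29 - 8Q + Q^2 has its minimum $13 at Q = 4; price $93 clears that bar, so the firm operates.
With MC = 29 - 16Q + 3Q^2, P = MC on the upward-sloping part at Q* = 8.
TR = 93·8 = 744. TC = 873 + 232 = 1105. Profit = 744 − 1105 = -$361.
Shutting down would mean losing the fixed cost of $873, so operating at a loss of $361 is better by $512.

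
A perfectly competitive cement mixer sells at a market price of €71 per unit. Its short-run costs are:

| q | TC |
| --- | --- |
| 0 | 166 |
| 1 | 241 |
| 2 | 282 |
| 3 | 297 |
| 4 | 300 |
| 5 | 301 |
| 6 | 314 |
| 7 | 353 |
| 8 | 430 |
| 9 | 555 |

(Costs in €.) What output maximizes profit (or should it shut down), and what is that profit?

q = 7; profit = €144

Tabulate TR − TC: q=0: -166; q=1: -170; q=2: -140; q=3: -84; q=4: -16; q=5: 54; q=6: 112; q=7: 144; q=8: 138; q=9: 84.
Profit is maximized at q = 7. AVC there is 187/7 = €26.71 ≤ P, so producing beats shutting down (which would give -€166).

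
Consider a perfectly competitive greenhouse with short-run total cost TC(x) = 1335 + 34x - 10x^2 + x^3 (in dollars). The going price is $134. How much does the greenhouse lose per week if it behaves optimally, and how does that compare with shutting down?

Profit = -$335 at x = 10

AVC = 34 - 10x + x^2; min AVC = $9 at x = 5. Since P = $134 ≥ min AVC, the firm produces.
MC = 34 - 20x + 3x^2. Setting P = MC and taking the root on the rising branch gives x* = 10.
TR = 134·10 = 1340. TC = 1335 + 340 = 1675. Profit = 1340 − 1675 = -$335.
By producing, the firm covers all variable cost plus $1000 of fixed cost; shutting down would lose the full $1335.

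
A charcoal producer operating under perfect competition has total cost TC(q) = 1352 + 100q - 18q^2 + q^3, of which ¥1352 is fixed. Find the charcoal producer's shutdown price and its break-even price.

Shutdown price = ¥19; break-even price = ¥139

Shutdown price = min AVC. AVC = 100 - 18q + q^2, with vertex at q = 9 and minimum ¥19.
ATC = 1352/q + 100 - 18q + q^2. Setting dATC/dq = −1352/q^2 − 18 + 2q = 0 gives q = 13 (since 2·13^3 − 18·13^2 = 1352).
min ATC = 1352/13 + 100 − 18·13 + 13^2 = ¥139. That is the break-even price.
Between these two prices the firm operates at a loss; above ¥139 it earns a profit.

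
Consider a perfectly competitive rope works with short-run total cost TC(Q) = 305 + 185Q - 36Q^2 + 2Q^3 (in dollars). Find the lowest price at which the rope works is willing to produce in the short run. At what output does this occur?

Short-run supply begins at min AVC. From VC = 185Q - 36Q^2 + 2Q^3, AVC = 185 - 36Q + 2Q^2.
dAVC/dQ = -36 + 4Q = 0 gives Q = 9. min AVC = 185 - 36·9 + 2·9^2 = 23.
So the shutdown price is $23.

$23 per unit, at Q = 9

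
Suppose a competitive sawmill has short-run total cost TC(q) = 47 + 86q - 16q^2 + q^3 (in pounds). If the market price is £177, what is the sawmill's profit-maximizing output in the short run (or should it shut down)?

Variable cost is VC = 86q - 16q^2 + q^3, so AVC = VC/q = 86 - 16q + q^2 and MC = dTC/dq = 86 - 32q + 3q^2.
AVC hits its minimum where MC = AVC, at q = 8, giving min AVC = 86 - 16·8 + 8^2 = £22.
Because £177 ≥ £22, revenue can cover variable cost; the firm operates.
P = MC gives -91 - 32q + 3q^2 = 0, with roots -7/3 and 13. Take the larger (rising MC): q* = 13.
Check: AVC at q = 13 is £47 ≤ P, so revenue covers variable cost.
Profit = P·q − TC = 177·13 − 658 = £1643.

Produce at q = 13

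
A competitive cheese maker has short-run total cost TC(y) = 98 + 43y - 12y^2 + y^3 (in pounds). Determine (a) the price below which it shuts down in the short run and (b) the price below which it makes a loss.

Shutdown price = £7; break-even price = £22

AVC = 43 - 12y + y^2; minimized at y = 6, giving min AVC = £7. That is the shutdown price.
ATC = 98/y + 43 - 12y + y^2. Setting dATC/dy = −98/y^2 − 12 + 2y = 0 gives y = 7 (since 2·7^3 − 12·7^2 = 98).
min ATC = 98/7 + 43 − 12·7 + 7^2 = £22. That is the break-even price.
For £7 ≤ P < £22 the firm produces at a loss; below £7 it shuts down.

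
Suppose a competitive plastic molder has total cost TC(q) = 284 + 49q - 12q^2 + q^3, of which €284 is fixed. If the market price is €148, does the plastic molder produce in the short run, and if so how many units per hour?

Produce at q = 11

Variable cost is VC = 49q - 12q^2 + q^3, so AVC = VC/q = 49 - 12q + q^2 and MC = dTC/dq = 49 - 24q + 3q^2.
AVC is minimized where dAVC/dq = -12 + 2q = 0, at q = 6; min AVC = 49 - 12·6 + 6^2 = €13.
P = €148 exceeds min AVC = €13, so the firm stays open.
Set P = MC: 148 = 49 - 24q + 3q^2 → -99 - 24q + 3q^2 = 0. The roots are q = -3 and q = 11; the profit-maximizing output is on the rising part of MC, so q* = 11.
Check: AVC at q = 11 is €38 ≤ P, so revenue covers variable cost.
Profit = P·q − TC = 148·11 − 702 = €926.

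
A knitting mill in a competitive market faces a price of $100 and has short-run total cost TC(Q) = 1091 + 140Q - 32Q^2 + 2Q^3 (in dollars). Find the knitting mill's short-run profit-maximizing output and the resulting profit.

Profit = -$291 at Q = 10

AVC = 140 - 32Q + 2Q^2 has its minimum $12 at Q = 8; price $100 clears that bar, so the firm operates.
With MC = 140 - 64Q + 6Q^2, P = MC on the upward-sloping part at Q* = 10.
TR = 100·10 = 1000. TC = 1091 + 200 = 1291. Profit = 1000 − 1291 = -$291.
Shutting down would mean losing the fixed cost of $1091, so operating at a loss of $291 is better by $800.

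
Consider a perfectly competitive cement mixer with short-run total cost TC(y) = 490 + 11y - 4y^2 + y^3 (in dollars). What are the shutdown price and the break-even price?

AVC = 11 - 4y + y^2; minimized at y = 2, giving min AVC = $7. That is the shutdown price.
ATC = 490/y + 11 - 4y + y^2. Setting dATC/dy = −490/y^2 − 4 + 2y = 0 gives y = 7 (since 2·7^3 − 4·7^2 = 490).
min ATC = 490/7 + 11 − 4·7 + 7^2 = $102. That is the break-even price.
For $7 ≤ P < $102 the firm produces at a loss; below $7 it shuts down.

Shutdown price = $7; break-even price = $102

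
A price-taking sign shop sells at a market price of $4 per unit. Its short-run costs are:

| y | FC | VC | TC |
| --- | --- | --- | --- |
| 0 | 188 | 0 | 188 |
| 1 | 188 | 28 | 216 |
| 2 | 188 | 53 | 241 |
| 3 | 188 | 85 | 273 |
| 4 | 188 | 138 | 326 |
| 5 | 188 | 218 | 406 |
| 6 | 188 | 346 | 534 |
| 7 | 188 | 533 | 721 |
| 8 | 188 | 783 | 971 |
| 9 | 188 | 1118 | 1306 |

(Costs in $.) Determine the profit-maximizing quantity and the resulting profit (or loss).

y = 0 (shut down); profit = -$188

Tabulate TR − TC: y=0: -188; y=1: -212; y=2: -233; y=3: -261; y=4: -310; y=5: -386; y=6: -510; y=7: -693; y=8: -939; y=9: -1270.
Profit is highest at y = 0. Equivalently, the lowest AVC in the table is 53/2 ≈ $26.50 at y = 2, and P = $4 falls below it — price never covers variable cost, so the firm shuts down and loses only its fixed cost.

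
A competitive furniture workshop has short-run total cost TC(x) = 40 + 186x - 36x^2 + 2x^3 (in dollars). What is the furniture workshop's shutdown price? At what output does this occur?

The firm shuts down when price falls below the minimum of average variable cost. AVC = VC/x = 186 - 36x + 2x^2.
At the minimum of AVC, MC = AVC. MC = 186 - 72x + 6x^2; setting MC = AVC gives 4x^2 - 36x = 0, so x = 9. min AVC = 24.
For P < $24 the firm produces nothing.

$24 per unit, at x = 9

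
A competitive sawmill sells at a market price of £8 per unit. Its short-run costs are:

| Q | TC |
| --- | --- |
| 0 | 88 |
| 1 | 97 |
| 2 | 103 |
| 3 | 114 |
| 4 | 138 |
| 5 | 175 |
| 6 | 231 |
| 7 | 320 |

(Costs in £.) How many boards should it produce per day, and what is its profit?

Tabulate TR − TC: Q=0: -88; Q=1: -89; Q=2: -87; Q=3: -90; Q=4: -106; Q=5: -135; Q=6: -183; Q=7: -264.
Profit is maximized at Q = 2. AVC there is 15/2 = £7.50 ≤ P, so producing beats shutting down (which would give -£88).

Q = 2; profit = -£87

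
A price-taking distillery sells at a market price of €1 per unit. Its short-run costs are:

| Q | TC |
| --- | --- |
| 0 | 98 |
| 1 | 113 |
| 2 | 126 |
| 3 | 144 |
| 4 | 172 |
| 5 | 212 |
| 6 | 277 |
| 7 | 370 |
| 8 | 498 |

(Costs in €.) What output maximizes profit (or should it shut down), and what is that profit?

Profit at each row (π = 1Q − TC): Q=0: -98; Q=1: -112; Q=2: -124; Q=3: -141; Q=4: -168; Q=5: -207; Q=6: -271; Q=7: -363; Q=8: -490.
Profit is highest at Q = 0. Equivalently, the lowest AVC in the table is 28/2 ≈ €14 at Q = 2, and P = €1 falls below it — price never covers variable cost, so the firm shuts down and loses only its fixed cost.

Q = 0 (shut down); profit = -€98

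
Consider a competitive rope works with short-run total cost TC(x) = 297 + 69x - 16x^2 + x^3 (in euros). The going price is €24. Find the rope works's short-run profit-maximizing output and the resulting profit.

Profit = -€135 at x = 9

AVC = 69 - 16x + x^2 has its minimum €5 at x = 8; price €24 clears that bar, so the firm operates.
MC = 69 - 32x + 3x^2. Setting P = MC and taking the root on the rising branch gives x* = 9.
TR = 24·9 = 216. TC = 297 + 54 = 351. Profit = 216 − 351 = -€135.
Shutting down would mean losing the fixed cost of €297, so operating at a loss of €135 is better by €162.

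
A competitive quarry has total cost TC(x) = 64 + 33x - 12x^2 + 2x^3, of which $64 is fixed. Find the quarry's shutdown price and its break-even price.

AVC = 33 - 12x + 2x^2; minimized at x = 3, giving min AVC = $15. That is the shutdown price.
ATC = 64/x + 33 - 12x + 2x^2. Setting dATC/dx = −64/x^2 − 12 + 4x = 0 gives x = 4 (since 4·4^3 − 12·4^2 = 64).
min ATC = 64/4 + 33 − 12·4 + 2·4^2 = $33. That is the break-even price.
Between these two prices the firm operates at a loss; above $33 it earns a profit.

Shutdown price = $15; break-even price = $33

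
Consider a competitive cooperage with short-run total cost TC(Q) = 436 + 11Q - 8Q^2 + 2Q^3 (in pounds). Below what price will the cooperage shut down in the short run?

£3 per unit

Short-run supply begins at min AVC. From VC = 11Q - 8Q^2 + 2Q^3, AVC = 11 - 8Q + 2Q^2.
dAVC/dQ = -8 + 4Q = 0 gives Q = 2. min AVC = 11 - 8·2 + 2·2^2 = 3.
The firm shuts down for any P below £3.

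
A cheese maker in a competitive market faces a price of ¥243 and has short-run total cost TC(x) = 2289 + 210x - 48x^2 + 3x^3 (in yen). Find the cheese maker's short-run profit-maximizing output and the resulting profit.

Profit = -¥111 at x = 11

AVC = 210 - 48x + 3x^2 has its minimum ¥18 at x = 8; price ¥243 clears that bar, so the firm operates.
With MC = 210 - 96x + 9x^2, P = MC on the upward-sloping part at x* = 11.
TR = 243·11 = 2673. TC = 2289 + 495 = 2784. Profit = 2673 − 2784 = -¥111.
By producing, the firm covers all variable cost plus ¥2178 of fixed cost; shutting down would lose the full ¥2289.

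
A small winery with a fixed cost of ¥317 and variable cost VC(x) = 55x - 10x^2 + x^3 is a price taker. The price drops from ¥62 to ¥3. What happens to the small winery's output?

Output falls from 7 to 0 (the firm shuts down)

MC = 55 - 20x + 3x^2; the shutdown threshold is min AVC = ¥30 (at x = 5).
With P = ¥62 above the shutdown price, P = MC gives x = 7.
At P = ¥3 < min AVC = ¥30, price no longer covers variable cost at any output, so the firm shuts down: x = 0.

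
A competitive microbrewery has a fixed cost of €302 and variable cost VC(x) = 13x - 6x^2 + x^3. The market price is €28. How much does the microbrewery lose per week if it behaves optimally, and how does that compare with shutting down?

Profit = -€202 at x = 5

AVC = 13 - 6x + x^2 has its minimum €4 at x = 3; price €28 clears that bar, so the firm operates.
MC = 13 - 12x + 3x^2. Setting P = MC and taking the root on the rising branch gives x* = 5.
TR = 28·5 = 140. TC = 302 + 40 = 342. Profit = 140 − 342 = -€202.
Shutting down would mean losing the fixed cost of €302, so operating at a loss of €202 is better by €100.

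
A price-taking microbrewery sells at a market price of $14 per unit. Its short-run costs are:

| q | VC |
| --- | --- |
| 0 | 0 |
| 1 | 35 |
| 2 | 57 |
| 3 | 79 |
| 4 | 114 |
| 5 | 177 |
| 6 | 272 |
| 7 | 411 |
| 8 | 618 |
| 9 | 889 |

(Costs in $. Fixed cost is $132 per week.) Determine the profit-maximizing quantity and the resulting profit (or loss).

Profit at each row (π = 14q − TC): q=0: -132; q=1: -153; q=2: -161; q=3: -169; q=4: -190; q=5: -239; q=6: -320; q=7: -445; q=8: -638; q=9: -895.
Profit is highest at q = 0. Equivalently, the lowest AVC in the table is 79/3 ≈ $26.33 at q = 3, and P = $14 falls below it — price never covers variable cost, so the firm shuts down and loses only its fixed cost.

q = 0 (shut down); profit = -$132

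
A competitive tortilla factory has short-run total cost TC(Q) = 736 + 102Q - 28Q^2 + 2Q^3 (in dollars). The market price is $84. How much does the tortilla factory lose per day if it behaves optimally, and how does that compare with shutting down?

AVC = 102 - 28Q + 2Q^2; min AVC = $4 at Q = 7. Since P = $84 ≥ min AVC, the firm produces.
With MC = 102 - 56Q + 6Q^2, P = MC on the upward-sloping part at Q* = 9.
TR = 84·9 = 756. TC = 736 + 108 = 844. Profit = 756 − 844 = -$88.
Shutting down would mean losing the fixed cost of $736, so operating at a loss of $88 is better by $648.

Profit = -$88 at Q = 9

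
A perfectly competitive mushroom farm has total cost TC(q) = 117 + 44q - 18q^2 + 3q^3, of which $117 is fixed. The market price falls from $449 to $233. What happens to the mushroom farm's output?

Output falls from 9 to 7

MC = 44 - 36q + 9q^2; the shutdown threshold is min AVC = $17 (at q = 3).
With P = $449 above the shutdown price, P = MC gives q = 9.
At P = $233 ≥ min AVC, set P = MC: q = 7. The firm stays open but cuts output.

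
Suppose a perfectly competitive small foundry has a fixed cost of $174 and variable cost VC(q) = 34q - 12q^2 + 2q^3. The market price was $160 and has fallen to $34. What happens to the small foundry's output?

Output falls from 7 to 4

AVC = 34 - 12q + 2q^2, minimized at q = 3 where min AVC = $16. MC = 34 - 24q + 6q^2.
At P = $160 ≥ min AVC, set P = MC on the rising branch: q = 7.
At P = $34 ≥ min AVC, set P = MC: q = 4. The firm stays open but cuts output.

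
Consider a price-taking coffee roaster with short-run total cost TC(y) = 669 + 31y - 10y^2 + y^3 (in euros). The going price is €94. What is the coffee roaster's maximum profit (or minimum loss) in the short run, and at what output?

Profit = -€21 at y = 9

AVC = 31 - 10y + y^2 has its minimum €6 at y = 5; price €94 clears that bar, so the firm operates.
MC = 31 - 20y + 3y^2. Setting P = MC and taking the root on the rising branch gives y* = 9.
TR = 94·9 = 846. TC = 669 + 198 = 867. Profit = 846 − 867 = -€21.
By producing, the firm covers all variable cost plus €648 of fixed cost; shutting down would lose the full €669.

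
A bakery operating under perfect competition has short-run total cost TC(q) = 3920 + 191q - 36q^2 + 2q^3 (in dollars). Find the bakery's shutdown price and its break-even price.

Shutdown price = $29; break-even price = $359

AVC = 191 - 36q + 2q^2; minimized at q = 9, giving min AVC = $29. That is the shutdown price.
ATC = 3920/q + 191 - 36q + 2q^2. Setting dATC/dq = −3920/q^2 − 36 + 4q = 0 gives q = 14 (since 4·14^3 − 36·14^2 = 3920).
min ATC = 3920/14 + 191 − 36·14 + 2·14^2 = $359. That is the break-even price.
Between these two prices the firm operates at a loss; above $359 it earns a profit.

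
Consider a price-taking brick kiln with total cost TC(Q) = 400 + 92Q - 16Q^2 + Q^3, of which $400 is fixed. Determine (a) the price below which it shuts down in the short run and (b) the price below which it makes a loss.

AVC = 92 - 16Q + Q^2; minimized at Q = 8, giving min AVC = $28. That is the shutdown price.
ATC = 400/Q + 92 - 16Q + Q^2. Setting dATC/dQ = −400/Q^2 − 16 + 2Q = 0 gives Q = 10 (since 2·10^3 − 16·10^2 = 400).
min ATC = 400/10 + 92 − 16·10 + 10^2 = $72. That is the break-even price.
For $28 ≤ P < $72 the firm produces at a loss; below $28 it shuts down.

Shutdown price = $28; break-even price = $72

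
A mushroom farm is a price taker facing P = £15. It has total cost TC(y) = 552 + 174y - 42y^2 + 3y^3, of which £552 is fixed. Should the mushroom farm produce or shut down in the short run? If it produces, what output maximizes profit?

Shut down

Strip out fixed cost: VC = 174y - 42y^2 + 3y^3. Then AVC = 174 - 42y + 3y^2 and MC = 174 - 84y + 9y^2.
AVC is minimized where dAVC/dy = -42 + 6y = 0, at y = 7; min AVC = 174 - 42·7 + 3·7^2 = £27.
P = £15 lies below min AVC = £27; no output level covers variable cost.
Best response: produce nothing and absorb the £552 fixed cost.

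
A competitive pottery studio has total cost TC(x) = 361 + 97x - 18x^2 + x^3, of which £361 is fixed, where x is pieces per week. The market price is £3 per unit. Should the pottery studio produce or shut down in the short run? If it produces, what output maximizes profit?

Shut down

Variable cost is VC = 97x - 18x^2 + x^3, so AVC = VC/x = 97 - 18x + x^2 and MC = dTC/dx = 97 - 36x + 3x^2.
AVC is minimized where dAVC/dx = -18 + 2x = 0, at x = 9; min AVC = 97 - 18·9 + 9^2 = £16.
With P < min AVC (£3 < £16), every unit sold adds to the loss.
Shutting down limits the loss to fixed cost, £361.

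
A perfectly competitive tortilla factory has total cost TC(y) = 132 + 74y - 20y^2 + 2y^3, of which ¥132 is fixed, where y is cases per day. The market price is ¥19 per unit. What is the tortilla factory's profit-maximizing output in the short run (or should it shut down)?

Variable cost is VC = 74y - 20y^2 + 2y^3, so AVC = VC/y = 74 - 20y + 2y^2 and MC = dTC/dy = 74 - 40y + 6y^2.
AVC is minimized where dAVC/dy = -20 + 4y = 0, at y = 5; min AVC = 74 - 20·5 + 2·5^2 = ¥24.
P = ¥19 lies below min AVC = ¥24; no output level covers variable cost.
Shutting down limits the loss to fixed cost, ¥132.

Shut down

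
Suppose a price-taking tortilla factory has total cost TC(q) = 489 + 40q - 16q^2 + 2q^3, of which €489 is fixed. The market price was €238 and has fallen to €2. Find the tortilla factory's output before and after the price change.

Output falls from 9 to 0 (the firm shuts down)

AVC = 40 - 16q + 2q^2, minimized at q = 4 where min AVC = €8. MC = 40 - 32q + 6q^2.
At P = €238 ≥ min AVC, set P = MC on the rising branch: q = 9.
At P = €2 < min AVC = €8, price no longer covers variable cost at any output, so the firm shuts down: q = 0.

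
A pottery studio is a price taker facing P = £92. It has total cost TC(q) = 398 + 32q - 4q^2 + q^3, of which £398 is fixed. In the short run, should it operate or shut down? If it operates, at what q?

Strip out fixed cost: VC = 32q - 4q^2 + q^3. Then AVC = 32 - 4q + q^2 and MC = 32 - 8q + 3q^2.
AVC hits its minimum where MC = AVC, at q = 2, giving min AVC = 32 - 4·2 + 2^2 = £28.
Because £92 ≥ £28, revenue can cover variable cost; the firm operates.
P = MC gives -60 - 8q + 3q^2 = 0, with roots -10/3 and 6. Take the larger (rising MC): q* = 6.
Check: AVC at q = 6 is £44 ≤ P, so revenue covers variable cost.
Profit = P·q − TC = 92·6 − 662 = -£110, a loss, but smaller than the £398 fixed cost the firm would lose by shutting down.

Produce at q = 6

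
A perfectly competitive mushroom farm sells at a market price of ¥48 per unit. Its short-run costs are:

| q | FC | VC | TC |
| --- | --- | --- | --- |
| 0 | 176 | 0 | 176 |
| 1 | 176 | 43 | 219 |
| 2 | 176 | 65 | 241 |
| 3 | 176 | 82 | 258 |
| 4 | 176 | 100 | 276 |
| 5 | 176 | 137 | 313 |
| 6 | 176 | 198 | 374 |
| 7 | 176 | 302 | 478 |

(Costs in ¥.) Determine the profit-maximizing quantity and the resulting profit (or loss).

q = 5; profit = -¥73

Compute π = P·q − TC at each output: q=0: -176; q=1: -171; q=2: -145; q=3: -114; q=4: -84; q=5: -73; q=6: -86; q=7: -142.
Profit is maximized at q = 5. AVC there is 137/5 = ¥27.40 ≤ P, so producing beats shutting down (which would give -¥176).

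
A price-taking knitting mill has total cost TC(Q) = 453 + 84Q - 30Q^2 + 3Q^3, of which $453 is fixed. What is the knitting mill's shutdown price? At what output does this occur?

Short-run supply begins at min AVC. From VC = 84Q - 30Q^2 + 3Q^3, AVC = 84 - 30Q + 3Q^2.
dAVC/dQ = -30 + 6Q = 0 gives Q = 5. min AVC = 84 - 30·5 + 3·5^2 = 9.
The firm shuts down for any P below $9.

$9 per unit, at Q = 5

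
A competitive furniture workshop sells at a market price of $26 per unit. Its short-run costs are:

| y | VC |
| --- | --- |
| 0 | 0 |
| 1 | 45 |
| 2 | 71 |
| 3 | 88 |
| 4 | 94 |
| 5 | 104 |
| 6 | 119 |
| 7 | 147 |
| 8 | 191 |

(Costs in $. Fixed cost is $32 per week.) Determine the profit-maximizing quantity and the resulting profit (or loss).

y = 6; profit = $5

Profit at each row (π = 26y − TC): y=0: -32; y=1: -51; y=2: -51; y=3: -42; y=4: -22; y=5: -6; y=6: 5; y=7: 3; y=8: -15.
Profit is maximized at y = 6. AVC there is 119/6 = $19.83 ≤ P, so producing beats shutting down (which would give -$32).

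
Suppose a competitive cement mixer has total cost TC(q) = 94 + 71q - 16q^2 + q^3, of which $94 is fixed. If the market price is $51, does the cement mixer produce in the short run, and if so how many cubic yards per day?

From TC, MC = TC'(q) = 71 - 32q + 3q^2 and AVC = VC/q = 71 - 16q + q^2.
AVC hits its minimum where MC = AVC, at q = 8, giving min AVC = 71 - 16·8 + 8^2 = $7.
Because $51 ≥ $7, revenue can cover variable cost; the firm operates.
P = MC gives 20 - 32q + 3q^2 = 0, with roots 2/3 and 10. Take the larger (rising MC): q* = 10.
Check: AVC at q = 10 is $11 ≤ P, so revenue covers variable cost.
Profit = P·q − TC = 51·10 − 204 = $306.

Produce at q = 10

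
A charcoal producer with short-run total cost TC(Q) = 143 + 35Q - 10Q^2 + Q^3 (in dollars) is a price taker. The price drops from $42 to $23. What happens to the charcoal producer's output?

MC = 35 - 20Q + 3Q^2; the shutdown threshold is min AVC = $10 (at Q = 5).
At P = $42 ≥ min AVC, set P = MC on the rising branch: Q = 7.
At P = $23 ≥ min AVC, set P = MC: Q = 6. The firm stays open but cuts output.

Output falls from 7 to 6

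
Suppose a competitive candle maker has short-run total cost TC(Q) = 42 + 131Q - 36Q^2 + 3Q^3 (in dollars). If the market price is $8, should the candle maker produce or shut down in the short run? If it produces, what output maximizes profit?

Variable cost is VC = 131Q - 36Q^2 + 3Q^3, so AVC = VC/Q = 131 - 36Q + 3Q^2 and MC = dTC/dQ = 131 - 72Q + 9Q^2.
AVC is minimized where dAVC/dQ = -36 + 6Q = 0, at Q = 6; min AVC = 131 - 36·6 + 3·6^2 = $23.
P = $8 lies below min AVC = $23; no output level covers variable cost.
Shutting down limits the loss to fixed cost, $42.

Shut down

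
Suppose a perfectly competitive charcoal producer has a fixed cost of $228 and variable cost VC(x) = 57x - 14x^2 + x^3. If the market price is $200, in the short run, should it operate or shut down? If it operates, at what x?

Produce at x = 13

Strip out fixed cost: VC = 57x - 14x^2 + x^3. Then AVC = 57 - 14x + x^2 and MC = 57 - 28x + 3x^2.
AVC is minimized where dAVC/dx = -14 + 2x = 0, at x = 7; min AVC = 57 - 14·7 + 7^2 = $8.
P = $200 exceeds min AVC = $8, so the firm stays open.
P = MC gives -143 - 28x + 3x^2 = 0, with roots -11/3 and 13. Take the larger (rising MC): x* = 13.
Check: AVC at x = 13 is $44 ≤ P, so revenue covers variable cost.
Profit = P·x − TC = 200·13 − 800 = $1800.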